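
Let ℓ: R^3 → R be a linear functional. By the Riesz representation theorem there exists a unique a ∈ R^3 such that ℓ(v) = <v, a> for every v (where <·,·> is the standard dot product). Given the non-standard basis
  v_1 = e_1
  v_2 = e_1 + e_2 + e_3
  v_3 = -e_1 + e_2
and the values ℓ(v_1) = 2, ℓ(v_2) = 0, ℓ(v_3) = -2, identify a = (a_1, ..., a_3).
a = (2, 0, -2)

Write a = (a_1, ..., a_3) in the standard basis. For each basis vector v_i, ℓ(v_i) = <v_i, a> is a linear equation in the a_j's. Collect the n equations into a matrix system V a = ℓ, where row i of V is v_i (expressed in the standard basis). Since V is invertible (lower-triangular with 1s on the diagonal, up to permutation), solve by back-substitution:
  V =
[[1, 0, 0],
 [1, 1, 1],
 [-1, 1, 0]]
  V a = (2, 0, -2)
Solving gives a = (2, 0, -2).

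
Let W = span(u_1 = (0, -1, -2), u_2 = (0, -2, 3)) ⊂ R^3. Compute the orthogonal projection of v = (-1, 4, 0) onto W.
proj_W(v) = (0, 4, 0)

Set up U = [u_1 | ... | u_2] ∈ R^(3×2). The projector onto W = col(U) is P = U (U^T U)^(-1) U^T.
Compute U^T U =
  [5, -4]
  [-4, 13],
and U^T v = (-4, -8).
Solve U^T U · c = U^T v for the coefficients: c = (-12/7, -8/7). The projection is proj_W(v) = U c.
Check: (v - proj_W(v)) · u_1 = 0  (should be 0).
Check: (v - proj_W(v)) · u_2 = 0  (should be 0).
Result: proj_W(v) = (0, 4, 0).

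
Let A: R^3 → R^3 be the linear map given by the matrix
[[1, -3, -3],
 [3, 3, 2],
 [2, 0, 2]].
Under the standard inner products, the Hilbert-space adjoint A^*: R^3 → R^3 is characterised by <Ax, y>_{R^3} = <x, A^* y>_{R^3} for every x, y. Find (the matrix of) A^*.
A^* = A^T =
[[1, 3, 2],
 [-3, 3, 0],
 [-3, 2, 2]]

For real matrices with standard dot products, the defining identity <Ax, y> = <x, A^* y> gives (Ax)^T y = x^T (A^*) y, i.e. x^T A^T y = x^T (A^*) y. Since this holds for all x, y, we must have A^* = A^T. Therefore
A^* =
[[1, 3, 2],
 [-3, 3, 0],
 [-3, 2, 2]].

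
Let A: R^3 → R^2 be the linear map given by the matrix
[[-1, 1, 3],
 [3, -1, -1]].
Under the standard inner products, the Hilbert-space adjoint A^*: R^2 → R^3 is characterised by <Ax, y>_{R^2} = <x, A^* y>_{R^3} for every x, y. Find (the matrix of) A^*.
A^* = A^T =
[[-1, 3],
 [1, -1],
 [3, -1]]

For real matrices with standard dot products, the defining identity <Ax, y> = <x, A^* y> gives (Ax)^T y = x^T (A^*) y, i.e. x^T A^T y = x^T (A^*) y. Since this holds for all x, y, we must have A^* = A^T. Therefore
A^* =
[[-1, 3],
 [1, -1],
 [3, -1]].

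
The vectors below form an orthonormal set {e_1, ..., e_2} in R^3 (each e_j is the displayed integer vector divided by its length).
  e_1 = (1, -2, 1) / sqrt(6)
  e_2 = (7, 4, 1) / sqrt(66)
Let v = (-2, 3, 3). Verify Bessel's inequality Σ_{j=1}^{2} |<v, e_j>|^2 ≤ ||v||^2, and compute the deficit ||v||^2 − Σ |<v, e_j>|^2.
Σ |<v, e_j>|^2 = 46/11; ||v||^2 = 22; deficit = 196/11

Write each e_j = u_j / sqrt(<u_j, u_j>) where u_j is the displayed integer vector. Then <v, e_j> = <v, u_j> / sqrt(<u_j, u_j>), so |<v, e_j>|^2 = <v, u_j>^2 / <u_j, u_j>.
Coefficients: <v, e_1> = -5/sqrt(6), <v, e_2> = 1/sqrt(66).
Square and sum: Σ |<v, e_j>|^2 = 46/11.
Compute ||v||^2 = v·v = 22.
Deficit = 22 − 46/11 = 196/11 ≥ 0, confirming Bessel's inequality. (The deficit equals ||v − Σ <v,e_j> e_j||^2, the squared distance from v to span{e_j}.)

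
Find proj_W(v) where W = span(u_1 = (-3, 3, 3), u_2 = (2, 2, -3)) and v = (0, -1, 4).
proj_W(v) = (-25/14, -19/14, 18/7)

Set up U = [u_1 | ... | u_2] ∈ R^(3×2). The projector onto W = col(U) is P = U (U^T U)^(-1) U^T.
Compute U^T U =
  [27, -9]
  [-9, 17],
and U^T v = (9, -14).
Solve U^T U · c = U^T v for the coefficients: c = (1/14, -11/14). The projection is proj_W(v) = U c.
Check: (v - proj_W(v)) · u_1 = 0  (should be 0).
Check: (v - proj_W(v)) · u_2 = 0  (should be 0).
Result: proj_W(v) = (-25/14, -19/14, 18/7).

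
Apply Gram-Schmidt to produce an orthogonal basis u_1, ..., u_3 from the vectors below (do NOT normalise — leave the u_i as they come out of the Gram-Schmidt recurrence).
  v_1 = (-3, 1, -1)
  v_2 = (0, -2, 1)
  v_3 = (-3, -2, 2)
Orthogonal basis:
  u_1 = (-3, 1, -1)
  u_2 = (-9/11, -19/11, 8/11)
  u_3 = (-9/46, 27/46, 27/23)

Apply the Gram-Schmidt recurrence
  u_1 = v_1
  u_i = v_i − Σ_{j<i} ((v_i · u_j) / (u_j · u_j)) · u_j.

Step by step this gives:
  u_1 = (-3, 1, -1)
  u_2 = (-9/11, -19/11, 8/11)
  u_3 = (-9/46, 27/46, 27/23)

Orthogonality check:
  u_2 · u_1 = 0 (should be 0)
  u_3 · u_1 = 0 (should be 0)
  u_3 · u_2 = 0 (should be 0)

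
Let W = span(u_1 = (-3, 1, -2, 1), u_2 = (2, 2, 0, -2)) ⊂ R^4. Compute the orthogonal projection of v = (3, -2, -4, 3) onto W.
proj_W(v) = (-1/3, -1, 1/3, 2/3)

Set up U = [u_1 | ... | u_2] ∈ R^(4×2). The projector onto W = col(U) is P = U (U^T U)^(-1) U^T.
Compute U^T U =
  [15, -6]
  [-6, 12],
and U^T v = (0, -4).
Solve U^T U · c = U^T v for the coefficients: c = (-1/6, -5/12). The projection is proj_W(v) = U c.
Check: (v - proj_W(v)) · u_1 = 0  (should be 0).
Check: (v - proj_W(v)) · u_2 = 0  (should be 0).
Result: proj_W(v) = (-1/3, -1, 1/3, 2/3).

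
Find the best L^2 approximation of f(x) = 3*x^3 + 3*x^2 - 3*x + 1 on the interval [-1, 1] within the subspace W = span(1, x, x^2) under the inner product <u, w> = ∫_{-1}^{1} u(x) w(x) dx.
g(x) = 3*x^2 - 6*x/5 + 1

The best approximation g ∈ W is the orthogonal projection of f onto W. Writing g = a_0 + a_1 x + a_2 x^2, the coefficients solve the normal equations G · a = b where
  G_{ij} = <φ_i, φ_j> and b_i = <f, φ_i>, with φ_0 = 1, φ_1 = x, φ_2 = x^2.
G =
  [2, 0, 2/3]
  [0, 2/3, 0]
  [2/3, 0, 2/5],
b = (4, -4/5, 28/15).
Solving gives a_0 = 1, a_1 = -6/5, a_2 = 3, so
  g(x) = 3*x^2 - 6*x/5 + 1.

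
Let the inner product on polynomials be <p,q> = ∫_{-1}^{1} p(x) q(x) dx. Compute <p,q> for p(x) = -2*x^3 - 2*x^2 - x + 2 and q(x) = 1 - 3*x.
<p,q> = 106/15

Expand the product: p(x)·q(x) = 6*x^4 + 4*x^3 + x^2 - 7*x + 2.
∫_{-1}^{1} of each monomial x^k gives [2/(k+1) if k even, 0 if k odd]. Integrating term-by-term (or equivalently evaluating the antiderivative F(x) = 6*x^5/5 + x^4 + x^3/3 - 7*x^2/2 + 2*x at the endpoints):
  F(1) − F(−1) = 31/30 − (-181/30) = 106/15.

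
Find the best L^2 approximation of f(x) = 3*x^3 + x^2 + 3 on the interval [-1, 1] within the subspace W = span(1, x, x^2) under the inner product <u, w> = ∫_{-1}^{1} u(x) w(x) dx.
g(x) = x^2 + 9*x/5 + 3

The best approximation g ∈ W is the orthogonal projection of f onto W. Writing g = a_0 + a_1 x + a_2 x^2, the coefficients solve the normal equations G · a = b where
  G_{ij} = <φ_i, φ_j> and b_i = <f, φ_i>, with φ_0 = 1, φ_1 = x, φ_2 = x^2.
G =
  [2, 0, 2/3]
  [0, 2/3, 0]
  [2/3, 0, 2/5],
b = (20/3, 6/5, 12/5).
Solving gives a_0 = 3, a_1 = 9/5, a_2 = 1, so
  g(x) = x^2 + 9*x/5 + 3.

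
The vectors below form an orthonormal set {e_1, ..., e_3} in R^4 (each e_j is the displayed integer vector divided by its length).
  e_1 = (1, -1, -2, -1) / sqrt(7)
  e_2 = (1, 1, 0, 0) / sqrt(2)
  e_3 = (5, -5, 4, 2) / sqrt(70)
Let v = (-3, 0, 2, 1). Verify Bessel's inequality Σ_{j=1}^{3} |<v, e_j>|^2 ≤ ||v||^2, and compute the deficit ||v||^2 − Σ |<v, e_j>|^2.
Σ |<v, e_j>|^2 = 14; ||v||^2 = 14; deficit = 0

Write each e_j = u_j / sqrt(<u_j, u_j>) where u_j is the displayed integer vector. Then <v, e_j> = <v, u_j> / sqrt(<u_j, u_j>), so |<v, e_j>|^2 = <v, u_j>^2 / <u_j, u_j>.
Coefficients: <v, e_1> = -8/sqrt(7), <v, e_2> = -3/sqrt(2), <v, e_3> = -5/sqrt(70).
Square and sum: Σ |<v, e_j>|^2 = 14.
Compute ||v||^2 = v·v = 14.
Deficit = 14 − 14 = 0 ≥ 0, confirming Bessel's inequality. (The deficit equals ||v − Σ <v,e_j> e_j||^2, the squared distance from v to span{e_j}.)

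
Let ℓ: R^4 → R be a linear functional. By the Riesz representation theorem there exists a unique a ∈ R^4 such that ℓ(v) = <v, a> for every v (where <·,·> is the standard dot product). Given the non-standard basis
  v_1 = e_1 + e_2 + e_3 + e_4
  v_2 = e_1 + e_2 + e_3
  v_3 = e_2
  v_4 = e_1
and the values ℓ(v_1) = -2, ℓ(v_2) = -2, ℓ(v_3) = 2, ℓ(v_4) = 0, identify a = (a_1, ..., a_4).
a = (0, 2, -4, 0)

Write a = (a_1, ..., a_4) in the standard basis. For each basis vector v_i, ℓ(v_i) = <v_i, a> is a linear equation in the a_j's. Collect the n equations into a matrix system V a = ℓ, where row i of V is v_i (expressed in the standard basis). Since V is invertible (lower-triangular with 1s on the diagonal, up to permutation), solve by back-substitution:
  V =
[[1, 1, 1, 1],
 [1, 1, 1, 0],
 [0, 1, 0, 0],
 [1, 0, 0, 0]]
  V a = (-2, -2, 2, 0)
Solving gives a = (0, 2, -4, 0).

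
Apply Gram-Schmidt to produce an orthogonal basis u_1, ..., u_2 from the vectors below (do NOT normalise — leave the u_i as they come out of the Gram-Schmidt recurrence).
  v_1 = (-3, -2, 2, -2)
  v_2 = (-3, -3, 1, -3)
Orthogonal basis:
  u_1 = (-3, -2, 2, -2)
  u_2 = (2/7, -17/21, -25/21, -17/21)

Apply the Gram-Schmidt recurrence
  u_1 = v_1
  u_i = v_i − Σ_{j<i} ((v_i · u_j) / (u_j · u_j)) · u_j.

Step by step this gives:
  u_1 = (-3, -2, 2, -2)
  u_2 = (2/7, -17/21, -25/21, -17/21)

Orthogonality check:
  u_2 · u_1 = 0 (should be 0)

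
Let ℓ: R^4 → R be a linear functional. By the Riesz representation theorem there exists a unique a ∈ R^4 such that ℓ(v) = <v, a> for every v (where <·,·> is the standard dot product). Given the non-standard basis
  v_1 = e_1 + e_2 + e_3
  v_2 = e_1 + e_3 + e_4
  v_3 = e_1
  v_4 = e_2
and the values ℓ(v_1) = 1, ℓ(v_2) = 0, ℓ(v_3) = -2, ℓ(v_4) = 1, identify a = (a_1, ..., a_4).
a = (-2, 1, 2, 0)

Write a = (a_1, ..., a_4) in the standard basis. For each basis vector v_i, ℓ(v_i) = <v_i, a> is a linear equation in the a_j's. Collect the n equations into a matrix system V a = ℓ, where row i of V is v_i (expressed in the standard basis). Since V is invertible (lower-triangular with 1s on the diagonal, up to permutation), solve by back-substitution:
  V =
[[1, 1, 1, 0],
 [1, 0, 1, 1],
 [1, 0, 0, 0],
 [0, 1, 0, 0]]
  V a = (1, 0, -2, 1)
Solving gives a = (-2, 1, 2, 0).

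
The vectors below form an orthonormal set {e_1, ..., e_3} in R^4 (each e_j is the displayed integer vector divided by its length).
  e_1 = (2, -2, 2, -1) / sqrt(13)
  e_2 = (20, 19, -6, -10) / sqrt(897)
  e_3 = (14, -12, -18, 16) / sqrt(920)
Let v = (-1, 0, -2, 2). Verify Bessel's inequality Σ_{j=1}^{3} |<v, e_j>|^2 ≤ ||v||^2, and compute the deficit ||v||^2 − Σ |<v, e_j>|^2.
Σ |<v, e_j>|^2 = 269/30; ||v||^2 = 9; deficit = 1/30

Write each e_j = u_j / sqrt(<u_j, u_j>) where u_j is the displayed integer vector. Then <v, e_j> = <v, u_j> / sqrt(<u_j, u_j>), so |<v, e_j>|^2 = <v, u_j>^2 / <u_j, u_j>.
Coefficients: <v, e_1> = -8/sqrt(13), <v, e_2> = -28/sqrt(897), <v, e_3> = 54/sqrt(920).
Square and sum: Σ |<v, e_j>|^2 = 269/30.
Compute ||v||^2 = v·v = 9.
Deficit = 9 − 269/30 = 1/30 ≥ 0, confirming Bessel's inequality. (The deficit equals ||v − Σ <v,e_j> e_j||^2, the squared distance from v to span{e_j}.)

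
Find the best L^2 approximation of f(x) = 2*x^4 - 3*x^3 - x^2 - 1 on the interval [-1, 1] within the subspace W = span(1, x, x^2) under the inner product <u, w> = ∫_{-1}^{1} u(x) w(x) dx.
g(x) = 5*x^2/7 - 9*x/5 - 41/35

The best approximation g ∈ W is the orthogonal projection of f onto W. Writing g = a_0 + a_1 x + a_2 x^2, the coefficients solve the normal equations G · a = b where
  G_{ij} = <φ_i, φ_j> and b_i = <f, φ_i>, with φ_0 = 1, φ_1 = x, φ_2 = x^2.
G =
  [2, 0, 2/3]
  [0, 2/3, 0]
  [2/3, 0, 2/5],
b = (-28/15, -6/5, -52/105).
Solving gives a_0 = -41/35, a_1 = -9/5, a_2 = 5/7, so
  g(x) = 5*x^2/7 - 9*x/5 - 41/35.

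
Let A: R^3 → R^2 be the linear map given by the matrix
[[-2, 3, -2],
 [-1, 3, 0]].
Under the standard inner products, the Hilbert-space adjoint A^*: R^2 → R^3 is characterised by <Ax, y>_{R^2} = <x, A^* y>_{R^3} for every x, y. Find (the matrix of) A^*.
A^* = A^T =
[[-2, -1],
 [3, 3],
 [-2, 0]]

For real matrices with standard dot products, the defining identity <Ax, y> = <x, A^* y> gives (Ax)^T y = x^T (A^*) y, i.e. x^T A^T y = x^T (A^*) y. Since this holds for all x, y, we must have A^* = A^T. Therefore
A^* =
[[-2, -1],
 [3, 3],
 [-2, 0]].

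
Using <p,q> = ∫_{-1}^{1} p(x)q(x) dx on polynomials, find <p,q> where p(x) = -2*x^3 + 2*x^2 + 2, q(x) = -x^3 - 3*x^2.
<p,q> = -204/35

Expand the product: p(x)·q(x) = 2*x^6 + 4*x^5 - 6*x^4 - 2*x^3 - 6*x^2.
∫_{-1}^{1} of each monomial x^k gives [2/(k+1) if k even, 0 if k odd]. Integrating term-by-term (or equivalently evaluating the antiderivative F(x) = 2*x^7/7 + 2*x^6/3 - 6*x^5/5 - x^4/2 - 2*x^3 at the endpoints):
  F(1) − F(−1) = -577/210 − (647/210) = -204/35.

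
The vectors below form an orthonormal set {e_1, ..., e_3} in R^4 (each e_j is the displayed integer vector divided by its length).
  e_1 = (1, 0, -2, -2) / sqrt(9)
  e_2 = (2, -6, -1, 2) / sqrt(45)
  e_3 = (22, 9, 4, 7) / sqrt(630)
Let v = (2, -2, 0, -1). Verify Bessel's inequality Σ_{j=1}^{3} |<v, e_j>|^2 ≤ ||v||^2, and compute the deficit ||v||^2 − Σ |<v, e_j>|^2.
Σ |<v, e_j>|^2 = 845/126; ||v||^2 = 9; deficit = 289/126

Write each e_j = u_j / sqrt(<u_j, u_j>) where u_j is the displayed integer vector. Then <v, e_j> = <v, u_j> / sqrt(<u_j, u_j>), so |<v, e_j>|^2 = <v, u_j>^2 / <u_j, u_j>.
Coefficients: <v, e_1> = 4/sqrt(9), <v, e_2> = 14/sqrt(45), <v, e_3> = 19/sqrt(630).
Square and sum: Σ |<v, e_j>|^2 = 845/126.
Compute ||v||^2 = v·v = 9.
Deficit = 9 − 845/126 = 289/126 ≥ 0, confirming Bessel's inequality. (The deficit equals ||v − Σ <v,e_j> e_j||^2, the squared distance from v to span{e_j}.)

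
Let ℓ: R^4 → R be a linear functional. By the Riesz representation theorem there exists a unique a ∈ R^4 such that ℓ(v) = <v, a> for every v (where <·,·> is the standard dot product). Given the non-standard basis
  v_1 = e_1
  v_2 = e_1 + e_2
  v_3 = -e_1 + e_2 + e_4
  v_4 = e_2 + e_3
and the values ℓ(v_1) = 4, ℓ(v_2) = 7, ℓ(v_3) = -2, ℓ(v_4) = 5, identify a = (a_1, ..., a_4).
a = (4, 3, 2, -1)

Write a = (a_1, ..., a_4) in the standard basis. For each basis vector v_i, ℓ(v_i) = <v_i, a> is a linear equation in the a_j's. Collect the n equations into a matrix system V a = ℓ, where row i of V is v_i (expressed in the standard basis). Since V is invertible (lower-triangular with 1s on the diagonal, up to permutation), solve by back-substitution:
  V =
[[1, 0, 0, 0],
 [1, 1, 0, 0],
 [-1, 1, 0, 1],
 [0, 1, 1, 0]]
  V a = (4, 7, -2, 5)
Solving gives a = (4, 3, 2, -1).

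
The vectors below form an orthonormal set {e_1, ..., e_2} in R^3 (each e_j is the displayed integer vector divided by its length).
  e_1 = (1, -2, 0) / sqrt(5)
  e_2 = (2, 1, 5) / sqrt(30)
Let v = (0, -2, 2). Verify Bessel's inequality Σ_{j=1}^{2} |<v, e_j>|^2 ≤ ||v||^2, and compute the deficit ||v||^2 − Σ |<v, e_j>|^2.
Σ |<v, e_j>|^2 = 16/3; ||v||^2 = 8; deficit = 8/3

Write each e_j = u_j / sqrt(<u_j, u_j>) where u_j is the displayed integer vector. Then <v, e_j> = <v, u_j> / sqrt(<u_j, u_j>), so |<v, e_j>|^2 = <v, u_j>^2 / <u_j, u_j>.
Coefficients: <v, e_1> = 4/sqrt(5), <v, e_2> = 8/sqrt(30).
Square and sum: Σ |<v, e_j>|^2 = 16/3.
Compute ||v||^2 = v·v = 8.
Deficit = 8 − 16/3 = 8/3 ≥ 0, confirming Bessel's inequality. (The deficit equals ||v − Σ <v,e_j> e_j||^2, the squared distance from v to span{e_j}.)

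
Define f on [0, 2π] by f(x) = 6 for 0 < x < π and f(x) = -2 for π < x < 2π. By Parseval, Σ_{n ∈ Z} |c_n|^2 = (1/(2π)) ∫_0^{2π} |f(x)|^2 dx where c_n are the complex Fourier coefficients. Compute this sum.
Σ |c_n|^2 = 20

Parseval equates the L^2 energy of f (normalised by 1/(2π)) with the ℓ^2 sum of its Fourier coefficients: (1/(2π)) ∫_0^{2π} |f|^2 = Σ |c_n|^2.
Compute the left side: (1/(2π)) [∫_0^π 6^2 dx + ∫_π^{2π} (-2)^2 dx] = (1/(2π)) · (36π + 4π) = (36 + 4)/2 = 20.
So Σ_{n ∈ Z} |c_n|^2 = 20.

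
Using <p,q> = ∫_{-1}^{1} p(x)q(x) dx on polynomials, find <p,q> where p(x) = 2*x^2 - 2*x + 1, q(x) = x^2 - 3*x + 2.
<p,q> = 182/15

Expand the product: p(x)·q(x) = 2*x^4 - 8*x^3 + 11*x^2 - 7*x + 2.
∫_{-1}^{1} of each monomial x^k gives [2/(k+1) if k even, 0 if k odd]. Integrating term-by-term (or equivalently evaluating the antiderivative F(x) = 2*x^5/5 - 2*x^4 + 11*x^3/3 - 7*x^2/2 + 2*x at the endpoints):
  F(1) − F(−1) = 17/30 − (-347/30) = 182/15.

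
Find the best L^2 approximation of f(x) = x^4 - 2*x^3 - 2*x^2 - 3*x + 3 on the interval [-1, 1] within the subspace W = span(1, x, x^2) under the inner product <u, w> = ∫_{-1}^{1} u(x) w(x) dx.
g(x) = -8*x^2/7 - 21*x/5 + 102/35

The best approximation g ∈ W is the orthogonal projection of f onto W. Writing g = a_0 + a_1 x + a_2 x^2, the coefficients solve the normal equations G · a = b where
  G_{ij} = <φ_i, φ_j> and b_i = <f, φ_i>, with φ_0 = 1, φ_1 = x, φ_2 = x^2.
G =
  [2, 0, 2/3]
  [0, 2/3, 0]
  [2/3, 0, 2/5],
b = (76/15, -14/5, 52/35).
Solving gives a_0 = 102/35, a_1 = -21/5, a_2 = -8/7, so
  g(x) = -8*x^2/7 - 21*x/5 + 102/35.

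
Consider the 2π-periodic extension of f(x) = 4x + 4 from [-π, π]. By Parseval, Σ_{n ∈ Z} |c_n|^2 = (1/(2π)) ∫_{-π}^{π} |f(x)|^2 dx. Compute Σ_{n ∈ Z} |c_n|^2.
Σ |c_n|^2 = 16π^2/3 + 16

Expand and integrate term by term over [-π, π]:
  ∫ (4x)^2 dx = 16·(2π^3/3); ∫ 2·4·(4)·x dx = 0 (odd integrand); ∫ 4^2 dx = 16·2π.
So (1/(2π)) ∫_{-π}^{π} (4x + 4)^2 dx = 16π^2/3 + 16 = 16π^2/3 + 16.
Parseval ⇒ Σ |c_n|^2 = 16π^2/3 + 16.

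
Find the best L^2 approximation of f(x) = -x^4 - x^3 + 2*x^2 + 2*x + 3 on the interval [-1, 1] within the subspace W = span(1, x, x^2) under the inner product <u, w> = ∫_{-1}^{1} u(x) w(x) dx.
g(x) = 8*x^2/7 + 7*x/5 + 108/35

The best approximation g ∈ W is the orthogonal projection of f onto W. Writing g = a_0 + a_1 x + a_2 x^2, the coefficients solve the normal equations G · a = b where
  G_{ij} = <φ_i, φ_j> and b_i = <f, φ_i>, with φ_0 = 1, φ_1 = x, φ_2 = x^2.
G =
  [2, 0, 2/3]
  [0, 2/3, 0]
  [2/3, 0, 2/5],
b = (104/15, 14/15, 88/35).
Solving gives a_0 = 108/35, a_1 = 7/5, a_2 = 8/7, so
  g(x) = 8*x^2/7 + 7*x/5 + 108/35.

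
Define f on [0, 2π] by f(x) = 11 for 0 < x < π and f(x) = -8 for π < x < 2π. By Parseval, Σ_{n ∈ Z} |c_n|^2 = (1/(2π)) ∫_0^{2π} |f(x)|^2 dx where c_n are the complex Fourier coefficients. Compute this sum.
Σ |c_n|^2 = 185/2

Parseval equates the L^2 energy of f (normalised by 1/(2π)) with the ℓ^2 sum of its Fourier coefficients: (1/(2π)) ∫_0^{2π} |f|^2 = Σ |c_n|^2.
Compute the left side: (1/(2π)) [∫_0^π 11^2 dx + ∫_π^{2π} (-8)^2 dx] = (1/(2π)) · (121π + 64π) = (121 + 64)/2 = 185/2.
So Σ_{n ∈ Z} |c_n|^2 = 185/2.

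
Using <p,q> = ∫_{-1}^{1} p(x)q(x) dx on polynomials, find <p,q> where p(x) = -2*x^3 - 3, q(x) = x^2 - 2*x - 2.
<p,q> = 58/5

Expand the product: p(x)·q(x) = -2*x^5 + 4*x^4 + 4*x^3 - 3*x^2 + 6*x + 6.
∫_{-1}^{1} of each monomial x^k gives [2/(k+1) if k even, 0 if k odd]. Integrating term-by-term (or equivalently evaluating the antiderivative F(x) = -x^6/3 + 4*x^5/5 + x^4 - x^3 + 3*x^2 + 6*x at the endpoints):
  F(1) − F(−1) = 142/15 − (-32/15) = 58/5.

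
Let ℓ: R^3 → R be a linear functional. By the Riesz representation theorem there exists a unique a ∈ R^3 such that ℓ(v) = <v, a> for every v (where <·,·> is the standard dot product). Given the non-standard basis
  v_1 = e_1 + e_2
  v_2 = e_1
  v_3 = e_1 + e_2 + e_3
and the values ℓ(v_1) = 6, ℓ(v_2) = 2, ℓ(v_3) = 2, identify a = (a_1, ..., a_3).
a = (2, 4, -4)

Write a = (a_1, ..., a_3) in the standard basis. For each basis vector v_i, ℓ(v_i) = <v_i, a> is a linear equation in the a_j's. Collect the n equations into a matrix system V a = ℓ, where row i of V is v_i (expressed in the standard basis). Since V is invertible (lower-triangular with 1s on the diagonal, up to permutation), solve by back-substitution:
  V =
[[1, 1, 0],
 [1, 0, 0],
 [1, 1, 1]]
  V a = (6, 2, 2)
Solving gives a = (2, 4, -4).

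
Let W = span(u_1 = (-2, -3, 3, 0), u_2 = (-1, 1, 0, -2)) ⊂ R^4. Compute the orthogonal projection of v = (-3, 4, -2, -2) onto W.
proj_W(v) = (-108/131, 413/131, -183/131, -460/131)

Set up U = [u_1 | ... | u_2] ∈ R^(4×2). The projector onto W = col(U) is P = U (U^T U)^(-1) U^T.
Compute U^T U =
  [22, -1]
  [-1, 6],
and U^T v = (-12, 11).
Solve U^T U · c = U^T v for the coefficients: c = (-61/131, 230/131). The projection is proj_W(v) = U c.
Check: (v - proj_W(v)) · u_1 = 0  (should be 0).
Check: (v - proj_W(v)) · u_2 = 0  (should be 0).
Result: proj_W(v) = (-108/131, 413/131, -183/131, -460/131).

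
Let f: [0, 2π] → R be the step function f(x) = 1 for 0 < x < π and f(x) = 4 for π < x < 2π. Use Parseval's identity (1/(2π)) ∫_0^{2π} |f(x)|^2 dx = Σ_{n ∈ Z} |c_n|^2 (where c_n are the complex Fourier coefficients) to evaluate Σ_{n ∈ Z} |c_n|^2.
Σ |c_n|^2 = 17/2

Parseval equates the L^2 energy of f (normalised by 1/(2π)) with the ℓ^2 sum of its Fourier coefficients: (1/(2π)) ∫_0^{2π} |f|^2 = Σ |c_n|^2.
Compute the left side: (1/(2π)) [∫_0^π 1^2 dx + ∫_π^{2π} 4^2 dx] = (1/(2π)) · (1π + 16π) = (1 + 16)/2 = 17/2.
So Σ_{n ∈ Z} |c_n|^2 = 17/2.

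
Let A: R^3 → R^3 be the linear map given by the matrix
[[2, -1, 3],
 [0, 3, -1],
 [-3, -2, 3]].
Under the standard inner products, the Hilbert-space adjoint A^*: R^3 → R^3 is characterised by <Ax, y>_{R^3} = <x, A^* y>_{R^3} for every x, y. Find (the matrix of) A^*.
A^* = A^T =
[[2, 0, -3],
 [-1, 3, -2],
 [3, -1, 3]]

For real matrices with standard dot products, the defining identity <Ax, y> = <x, A^* y> gives (Ax)^T y = x^T (A^*) y, i.e. x^T A^T y = x^T (A^*) y. Since this holds for all x, y, we must have A^* = A^T. Therefore
A^* =
[[2, 0, -3],
 [-1, 3, -2],
 [3, -1, 3]].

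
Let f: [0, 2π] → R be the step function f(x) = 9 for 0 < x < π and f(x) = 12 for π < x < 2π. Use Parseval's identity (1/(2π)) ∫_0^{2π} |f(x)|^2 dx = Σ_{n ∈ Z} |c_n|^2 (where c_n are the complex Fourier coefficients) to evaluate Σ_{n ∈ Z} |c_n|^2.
Σ |c_n|^2 = 225/2

Parseval equates the L^2 energy of f (normalised by 1/(2π)) with the ℓ^2 sum of its Fourier coefficients: (1/(2π)) ∫_0^{2π} |f|^2 = Σ |c_n|^2.
Compute the left side: (1/(2π)) [∫_0^π 9^2 dx + ∫_π^{2π} 12^2 dx] = (1/(2π)) · (81π + 144π) = (81 + 144)/2 = 225/2.
So Σ_{n ∈ Z} |c_n|^2 = 225/2.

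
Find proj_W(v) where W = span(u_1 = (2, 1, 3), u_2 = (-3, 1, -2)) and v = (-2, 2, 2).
proj_W(v) = (-4/3, 8/3, 4/3)

Set up U = [u_1 | ... | u_2] ∈ R^(3×2). The projector onto W = col(U) is P = U (U^T U)^(-1) U^T.
Compute U^T U =
  [14, -11]
  [-11, 14],
and U^T v = (4, 4).
Solve U^T U · c = U^T v for the coefficients: c = (4/3, 4/3). The projection is proj_W(v) = U c.
Check: (v - proj_W(v)) · u_1 = 0  (should be 0).
Check: (v - proj_W(v)) · u_2 = 0  (should be 0).
Result: proj_W(v) = (-4/3, 8/3, 4/3).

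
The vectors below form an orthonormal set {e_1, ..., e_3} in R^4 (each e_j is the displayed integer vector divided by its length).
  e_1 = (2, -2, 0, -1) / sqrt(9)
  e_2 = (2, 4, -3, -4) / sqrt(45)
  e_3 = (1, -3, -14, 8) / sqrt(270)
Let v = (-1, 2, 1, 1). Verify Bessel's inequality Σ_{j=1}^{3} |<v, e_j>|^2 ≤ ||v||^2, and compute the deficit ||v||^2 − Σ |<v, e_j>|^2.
Σ |<v, e_j>|^2 = 329/54; ||v||^2 = 7; deficit = 49/54

Write each e_j = u_j / sqrt(<u_j, u_j>) where u_j is the displayed integer vector. Then <v, e_j> = <v, u_j> / sqrt(<u_j, u_j>), so |<v, e_j>|^2 = <v, u_j>^2 / <u_j, u_j>.
Coefficients: <v, e_1> = -7/sqrt(9), <v, e_2> = -1/sqrt(45), <v, e_3> = -13/sqrt(270).
Square and sum: Σ |<v, e_j>|^2 = 329/54.
Compute ||v||^2 = v·v = 7.
Deficit = 7 − 329/54 = 49/54 ≥ 0, confirming Bessel's inequality. (The deficit equals ||v − Σ <v,e_j> e_j||^2, the squared distance from v to span{e_j}.)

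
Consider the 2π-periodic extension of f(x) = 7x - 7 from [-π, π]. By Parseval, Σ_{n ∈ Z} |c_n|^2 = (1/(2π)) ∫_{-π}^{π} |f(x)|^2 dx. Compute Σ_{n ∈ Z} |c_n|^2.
Σ |c_n|^2 = 49π^2/3 + 49

Expand and integrate term by term over [-π, π]:
  ∫ (7x)^2 dx = 49·(2π^3/3); ∫ 2·7·(-7)·x dx = 0 (odd integrand); ∫ (-7)^2 dx = 49·2π.
So (1/(2π)) ∫_{-π}^{π} (7x - 7)^2 dx = 49π^2/3 + 49 = 49π^2/3 + 49.
Parseval ⇒ Σ |c_n|^2 = 49π^2/3 + 49.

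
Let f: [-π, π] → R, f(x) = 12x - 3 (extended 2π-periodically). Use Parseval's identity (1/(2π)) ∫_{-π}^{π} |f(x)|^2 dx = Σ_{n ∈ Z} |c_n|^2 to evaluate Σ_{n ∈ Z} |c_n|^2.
Σ |c_n|^2 = 48π^2 + 9

Expand and integrate term by term over [-π, π]:
  ∫ (12x)^2 dx = 144·(2π^3/3); ∫ 2·12·(-3)·x dx = 0 (odd integrand); ∫ (-3)^2 dx = 9·2π.
So (1/(2π)) ∫_{-π}^{π} (12x - 3)^2 dx = 144π^2/3 + 9 = 48π^2 + 9.
Parseval ⇒ Σ |c_n|^2 = 48π^2 + 9.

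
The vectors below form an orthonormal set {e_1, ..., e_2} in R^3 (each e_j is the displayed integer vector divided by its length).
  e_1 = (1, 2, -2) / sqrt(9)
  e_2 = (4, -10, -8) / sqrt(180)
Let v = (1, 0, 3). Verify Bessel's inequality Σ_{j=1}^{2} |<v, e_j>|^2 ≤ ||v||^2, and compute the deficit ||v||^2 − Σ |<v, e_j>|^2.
Σ |<v, e_j>|^2 = 5; ||v||^2 = 10; deficit = 5

Write each e_j = u_j / sqrt(<u_j, u_j>) where u_j is the displayed integer vector. Then <v, e_j> = <v, u_j> / sqrt(<u_j, u_j>), so |<v, e_j>|^2 = <v, u_j>^2 / <u_j, u_j>.
Coefficients: <v, e_1> = -5/sqrt(9), <v, e_2> = -20/sqrt(180).
Square and sum: Σ |<v, e_j>|^2 = 5.
Compute ||v||^2 = v·v = 10.
Deficit = 10 − 5 = 5 ≥ 0, confirming Bessel's inequality. (The deficit equals ||v − Σ <v,e_j> e_j||^2, the squared distance from v to span{e_j}.)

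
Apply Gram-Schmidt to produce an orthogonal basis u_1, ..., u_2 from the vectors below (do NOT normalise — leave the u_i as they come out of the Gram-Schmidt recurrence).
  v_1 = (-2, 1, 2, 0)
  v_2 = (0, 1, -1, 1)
Orthogonal basis:
  u_1 = (-2, 1, 2, 0)
  u_2 = (-2/9, 10/9, -7/9, 1)

Apply the Gram-Schmidt recurrence
  u_1 = v_1
  u_i = v_i − Σ_{j<i} ((v_i · u_j) / (u_j · u_j)) · u_j.

Step by step this gives:
  u_1 = (-2, 1, 2, 0)
  u_2 = (-2/9, 10/9, -7/9, 1)

Orthogonality check:
  u_2 · u_1 = 0 (should be 0)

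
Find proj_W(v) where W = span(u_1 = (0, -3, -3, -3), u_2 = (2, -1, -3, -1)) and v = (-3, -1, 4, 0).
proj_W(v) = (-18/5, -1/5, 17/5, -1/5)

Set up U = [u_1 | ... | u_2] ∈ R^(4×2). The projector onto W = col(U) is P = U (U^T U)^(-1) U^T.
Compute U^T U =
  [27, 15]
  [15, 15],
and U^T v = (-9, -17).
Solve U^T U · c = U^T v for the coefficients: c = (2/3, -9/5). The projection is proj_W(v) = U c.
Check: (v - proj_W(v)) · u_1 = 0  (should be 0).
Check: (v - proj_W(v)) · u_2 = 0  (should be 0).
Result: proj_W(v) = (-18/5, -1/5, 17/5, -1/5).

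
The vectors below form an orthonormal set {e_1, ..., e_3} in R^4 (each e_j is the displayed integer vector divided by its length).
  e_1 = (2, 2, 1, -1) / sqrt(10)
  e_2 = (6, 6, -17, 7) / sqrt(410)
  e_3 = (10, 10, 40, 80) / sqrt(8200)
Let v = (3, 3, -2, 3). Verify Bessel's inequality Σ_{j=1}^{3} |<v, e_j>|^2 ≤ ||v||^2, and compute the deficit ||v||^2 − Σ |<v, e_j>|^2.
Σ |<v, e_j>|^2 = 31; ||v||^2 = 31; deficit = 0

Write each e_j = u_j / sqrt(<u_j, u_j>) where u_j is the displayed integer vector. Then <v, e_j> = <v, u_j> / sqrt(<u_j, u_j>), so |<v, e_j>|^2 = <v, u_j>^2 / <u_j, u_j>.
Coefficients: <v, e_1> = 7/sqrt(10), <v, e_2> = 91/sqrt(410), <v, e_3> = 220/sqrt(8200).
Square and sum: Σ |<v, e_j>|^2 = 31.
Compute ||v||^2 = v·v = 31.
Deficit = 31 − 31 = 0 ≥ 0, confirming Bessel's inequality. (The deficit equals ||v − Σ <v,e_j> e_j||^2, the squared distance from v to span{e_j}.)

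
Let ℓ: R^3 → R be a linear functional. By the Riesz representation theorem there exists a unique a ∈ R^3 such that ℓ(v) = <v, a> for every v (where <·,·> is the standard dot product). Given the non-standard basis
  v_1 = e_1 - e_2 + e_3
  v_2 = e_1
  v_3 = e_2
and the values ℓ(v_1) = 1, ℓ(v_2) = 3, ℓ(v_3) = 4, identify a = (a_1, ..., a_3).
a = (3, 4, 2)

Write a = (a_1, ..., a_3) in the standard basis. For each basis vector v_i, ℓ(v_i) = <v_i, a> is a linear equation in the a_j's. Collect the n equations into a matrix system V a = ℓ, where row i of V is v_i (expressed in the standard basis). Since V is invertible (lower-triangular with 1s on the diagonal, up to permutation), solve by back-substitution:
  V =
[[1, -1, 1],
 [1, 0, 0],
 [0, 1, 0]]
  V a = (1, 3, 4)
Solving gives a = (3, 4, 2).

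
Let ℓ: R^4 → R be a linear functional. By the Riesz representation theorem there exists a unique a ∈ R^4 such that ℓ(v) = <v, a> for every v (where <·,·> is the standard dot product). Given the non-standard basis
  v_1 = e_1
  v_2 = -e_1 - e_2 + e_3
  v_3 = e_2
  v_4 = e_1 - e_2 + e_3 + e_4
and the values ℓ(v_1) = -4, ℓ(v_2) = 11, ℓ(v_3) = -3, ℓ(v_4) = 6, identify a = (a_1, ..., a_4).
a = (-4, -3, 4, 3)

Write a = (a_1, ..., a_4) in the standard basis. For each basis vector v_i, ℓ(v_i) = <v_i, a> is a linear equation in the a_j's. Collect the n equations into a matrix system V a = ℓ, where row i of V is v_i (expressed in the standard basis). Since V is invertible (lower-triangular with 1s on the diagonal, up to permutation), solve by back-substitution:
  V =
[[1, 0, 0, 0],
 [-1, -1, 1, 0],
 [0, 1, 0, 0],
 [1, -1, 1, 1]]
  V a = (-4, 11, -3, 6)
Solving gives a = (-4, -3, 4, 3).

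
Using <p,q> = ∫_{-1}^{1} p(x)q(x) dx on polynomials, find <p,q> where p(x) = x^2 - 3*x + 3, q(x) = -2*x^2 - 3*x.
<p,q> = 6/5

Expand the product: p(x)·q(x) = -2*x^4 + 3*x^3 + 3*x^2 - 9*x.
∫_{-1}^{1} of each monomial x^k gives [2/(k+1) if k even, 0 if k odd]. Integrating term-by-term (or equivalently evaluating the antiderivative F(x) = -2*x^5/5 + 3*x^4/4 + x^3 - 9*x^2/2 at the endpoints):
  F(1) − F(−1) = -63/20 − (-87/20) = 6/5.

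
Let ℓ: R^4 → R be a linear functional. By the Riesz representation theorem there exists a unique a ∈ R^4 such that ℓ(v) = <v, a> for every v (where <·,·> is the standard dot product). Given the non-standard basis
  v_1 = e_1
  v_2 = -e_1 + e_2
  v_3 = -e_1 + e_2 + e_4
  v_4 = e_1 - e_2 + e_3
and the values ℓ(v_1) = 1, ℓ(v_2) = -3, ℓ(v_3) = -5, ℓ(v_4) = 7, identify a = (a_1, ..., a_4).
a = (1, -2, 4, -2)

Write a = (a_1, ..., a_4) in the standard basis. For each basis vector v_i, ℓ(v_i) = <v_i, a> is a linear equation in the a_j's. Collect the n equations into a matrix system V a = ℓ, where row i of V is v_i (expressed in the standard basis). Since V is invertible (lower-triangular with 1s on the diagonal, up to permutation), solve by back-substitution:
  V =
[[1, 0, 0, 0],
 [-1, 1, 0, 0],
 [-1, 1, 0, 1],
 [1, -1, 1, 0]]
  V a = (1, -3, -5, 7)
Solving gives a = (1, -2, 4, -2).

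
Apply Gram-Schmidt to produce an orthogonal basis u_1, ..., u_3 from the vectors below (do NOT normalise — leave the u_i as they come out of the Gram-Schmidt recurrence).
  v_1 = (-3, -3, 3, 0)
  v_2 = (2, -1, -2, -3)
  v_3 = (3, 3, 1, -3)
Orthogonal basis:
  u_1 = (-3, -3, 3, 0)
  u_2 = (1, -2, -1, -3)
  u_3 = (1, 2, 3, -2)

Apply the Gram-Schmidt recurrence
  u_1 = v_1
  u_i = v_i − Σ_{j<i} ((v_i · u_j) / (u_j · u_j)) · u_j.

Step by step this gives:
  u_1 = (-3, -3, 3, 0)
  u_2 = (1, -2, -1, -3)
  u_3 = (1, 2, 3, -2)

Orthogonality check:
  u_2 · u_1 = 0 (should be 0)
  u_3 · u_1 = 0 (should be 0)
  u_3 · u_2 = 0 (should be 0)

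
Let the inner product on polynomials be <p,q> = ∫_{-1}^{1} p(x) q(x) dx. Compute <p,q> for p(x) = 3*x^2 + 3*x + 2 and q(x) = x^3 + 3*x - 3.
<p,q> = -54/5

Expand the product: p(x)·q(x) = 3*x^5 + 3*x^4 + 11*x^3 - 3*x - 6.
∫_{-1}^{1} of each monomial x^k gives [2/(k+1) if k even, 0 if k odd]. Integrating term-by-term (or equivalently evaluating the antiderivative F(x) = x^6/2 + 3*x^5/5 + 11*x^4/4 - 3*x^2/2 - 6*x at the endpoints):
  F(1) − F(−1) = -73/20 − (143/20) = -54/5.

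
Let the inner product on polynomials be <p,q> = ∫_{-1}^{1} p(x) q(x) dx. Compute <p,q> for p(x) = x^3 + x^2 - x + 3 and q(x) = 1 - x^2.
<p,q> = 64/15

Expand the product: p(x)·q(x) = -x^5 - x^4 + 2*x^3 - 2*x^2 - x + 3.
∫_{-1}^{1} of each monomial x^k gives [2/(k+1) if k even, 0 if k odd]. Integrating term-by-term (or equivalently evaluating the antiderivative F(x) = -x^6/6 - x^5/5 + x^4/2 - 2*x^3/3 - x^2/2 + 3*x at the endpoints):
  F(1) − F(−1) = 59/30 − (-23/10) = 64/15.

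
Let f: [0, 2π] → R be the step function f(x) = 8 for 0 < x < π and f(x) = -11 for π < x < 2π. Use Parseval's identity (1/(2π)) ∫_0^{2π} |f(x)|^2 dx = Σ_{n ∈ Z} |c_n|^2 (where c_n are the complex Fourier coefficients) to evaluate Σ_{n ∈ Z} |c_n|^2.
Σ |c_n|^2 = 185/2

Parseval equates the L^2 energy of f (normalised by 1/(2π)) with the ℓ^2 sum of its Fourier coefficients: (1/(2π)) ∫_0^{2π} |f|^2 = Σ |c_n|^2.
Compute the left side: (1/(2π)) [∫_0^π 8^2 dx + ∫_π^{2π} (-11)^2 dx] = (1/(2π)) · (64π + 121π) = (64 + 121)/2 = 185/2.
So Σ_{n ∈ Z} |c_n|^2 = 185/2.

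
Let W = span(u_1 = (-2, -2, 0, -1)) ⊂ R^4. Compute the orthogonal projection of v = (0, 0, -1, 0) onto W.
proj_W(v) = (0, 0, 0, 0)

Set up U = [u_1 | ... | u_1] ∈ R^(4×1). The projector onto W = col(U) is P = U (U^T U)^(-1) U^T.
Compute U^T U =
  [9],
and U^T v = (0).
Solve U^T U · c = U^T v for the coefficients: c = (0). The projection is proj_W(v) = U c.
Check: (v - proj_W(v)) · u_1 = 0  (should be 0).
Result: proj_W(v) = (0, 0, 0, 0).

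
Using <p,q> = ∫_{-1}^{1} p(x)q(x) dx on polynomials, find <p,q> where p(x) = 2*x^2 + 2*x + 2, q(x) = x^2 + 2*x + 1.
<p,q> = 152/15

Expand the product: p(x)·q(x) = 2*x^4 + 6*x^3 + 8*x^2 + 6*x + 2.
∫_{-1}^{1} of each monomial x^k gives [2/(k+1) if k even, 0 if k odd]. Integrating term-by-term (or equivalently evaluating the antiderivative F(x) = 2*x^5/5 + 3*x^4/2 + 8*x^3/3 + 3*x^2 + 2*x at the endpoints):
  F(1) − F(−1) = 287/30 − (-17/30) = 152/15.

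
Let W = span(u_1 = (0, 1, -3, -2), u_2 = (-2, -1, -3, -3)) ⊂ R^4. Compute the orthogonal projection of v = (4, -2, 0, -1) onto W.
proj_W(v) = (2/3, 2/3, 0, 1/3)

Set up U = [u_1 | ... | u_2] ∈ R^(4×2). The projector onto W = col(U) is P = U (U^T U)^(-1) U^T.
Compute U^T U =
  [14, 14]
  [14, 23],
and U^T v = (0, -3).
Solve U^T U · c = U^T v for the coefficients: c = (1/3, -1/3). The projection is proj_W(v) = U c.
Check: (v - proj_W(v)) · u_1 = 0  (should be 0).
Check: (v - proj_W(v)) · u_2 = 0  (should be 0).
Result: proj_W(v) = (2/3, 2/3, 0, 1/3).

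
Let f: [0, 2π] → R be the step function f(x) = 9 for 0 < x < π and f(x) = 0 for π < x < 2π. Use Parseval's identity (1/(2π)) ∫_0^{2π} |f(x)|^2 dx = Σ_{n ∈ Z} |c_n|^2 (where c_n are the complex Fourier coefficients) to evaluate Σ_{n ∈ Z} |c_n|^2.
Σ |c_n|^2 = 81/2

Parseval equates the L^2 energy of f (normalised by 1/(2π)) with the ℓ^2 sum of its Fourier coefficients: (1/(2π)) ∫_0^{2π} |f|^2 = Σ |c_n|^2.
Compute the left side: (1/(2π)) [∫_0^π 9^2 dx + ∫_π^{2π} 0^2 dx] = (1/(2π)) · (81π + 0π) = (81 + 0)/2 = 81/2.
So Σ_{n ∈ Z} |c_n|^2 = 81/2.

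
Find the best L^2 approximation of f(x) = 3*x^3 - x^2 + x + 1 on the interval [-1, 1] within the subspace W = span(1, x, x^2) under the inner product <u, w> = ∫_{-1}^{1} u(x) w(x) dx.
g(x) = -x^2 + 14*x/5 + 1

The best approximation g ∈ W is the orthogonal projection of f onto W. Writing g = a_0 + a_1 x + a_2 x^2, the coefficients solve the normal equations G · a = b where
  G_{ij} = <φ_i, φ_j> and b_i = <f, φ_i>, with φ_0 = 1, φ_1 = x, φ_2 = x^2.
G =
  [2, 0, 2/3]
  [0, 2/3, 0]
  [2/3, 0, 2/5],
b = (4/3, 28/15, 4/15).
Solving gives a_0 = 1, a_1 = 14/5, a_2 = -1, so
  g(x) = -x^2 + 14*x/5 + 1.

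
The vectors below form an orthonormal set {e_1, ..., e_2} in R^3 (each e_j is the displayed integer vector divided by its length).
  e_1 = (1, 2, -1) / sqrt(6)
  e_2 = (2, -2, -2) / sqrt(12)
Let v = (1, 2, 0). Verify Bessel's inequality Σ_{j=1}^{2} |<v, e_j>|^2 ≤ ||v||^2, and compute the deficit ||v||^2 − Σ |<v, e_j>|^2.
Σ |<v, e_j>|^2 = 9/2; ||v||^2 = 5; deficit = 1/2

Write each e_j = u_j / sqrt(<u_j, u_j>) where u_j is the displayed integer vector. Then <v, e_j> = <v, u_j> / sqrt(<u_j, u_j>), so |<v, e_j>|^2 = <v, u_j>^2 / <u_j, u_j>.
Coefficients: <v, e_1> = 5/sqrt(6), <v, e_2> = -2/sqrt(12).
Square and sum: Σ |<v, e_j>|^2 = 9/2.
Compute ||v||^2 = v·v = 5.
Deficit = 5 − 9/2 = 1/2 ≥ 0, confirming Bessel's inequality. (The deficit equals ||v − Σ <v,e_j> e_j||^2, the squared distance from v to span{e_j}.)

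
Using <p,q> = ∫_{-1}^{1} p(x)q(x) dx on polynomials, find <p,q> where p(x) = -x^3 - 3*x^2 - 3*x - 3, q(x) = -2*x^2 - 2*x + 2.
<p,q> = -24/5

Expand the product: p(x)·q(x) = 2*x^5 + 8*x^4 + 10*x^3 + 6*x^2 - 6.
∫_{-1}^{1} of each monomial x^k gives [2/(k+1) if k even, 0 if k odd]. Integrating term-by-term (or equivalently evaluating the antiderivative F(x) = x^6/3 + 8*x^5/5 + 5*x^4/2 + 2*x^3 - 6*x at the endpoints):
  F(1) − F(−1) = 13/30 − (157/30) = -24/5.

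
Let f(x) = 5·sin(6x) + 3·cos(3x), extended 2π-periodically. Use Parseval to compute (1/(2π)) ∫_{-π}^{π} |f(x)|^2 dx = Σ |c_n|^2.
Σ |c_n|^2 = 17

Expand |f|^2 and use orthogonality of {sin(nx), cos(mx)} on [-π, π]:
  ∫_{-π}^{π} sin(nx)^2 dx = π, ∫ cos(mx)^2 dx = π, and cross terms integrate to 0.
So ∫_{-π}^{π} f(x)^2 dx = 5^2 · π + 3^2 · π = (25 + 9)π.
Divide by 2π: (25 + 9)/2 = 17.
By Parseval, this equals Σ |c_n|^2.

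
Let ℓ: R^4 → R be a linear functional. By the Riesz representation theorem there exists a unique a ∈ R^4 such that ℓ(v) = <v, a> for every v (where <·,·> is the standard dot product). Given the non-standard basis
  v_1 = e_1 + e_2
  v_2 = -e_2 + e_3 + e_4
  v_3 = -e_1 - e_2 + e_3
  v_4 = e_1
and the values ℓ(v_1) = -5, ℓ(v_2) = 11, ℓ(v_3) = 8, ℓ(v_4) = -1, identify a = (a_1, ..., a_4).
a = (-1, -4, 3, 4)

Write a = (a_1, ..., a_4) in the standard basis. For each basis vector v_i, ℓ(v_i) = <v_i, a> is a linear equation in the a_j's. Collect the n equations into a matrix system V a = ℓ, where row i of V is v_i (expressed in the standard basis). Since V is invertible (lower-triangular with 1s on the diagonal, up to permutation), solve by back-substitution:
  V =
[[1, 1, 0, 0],
 [0, -1, 1, 1],
 [-1, -1, 1, 0],
 [1, 0, 0, 0]]
  V a = (-5, 11, 8, -1)
Solving gives a = (-1, -4, 3, 4).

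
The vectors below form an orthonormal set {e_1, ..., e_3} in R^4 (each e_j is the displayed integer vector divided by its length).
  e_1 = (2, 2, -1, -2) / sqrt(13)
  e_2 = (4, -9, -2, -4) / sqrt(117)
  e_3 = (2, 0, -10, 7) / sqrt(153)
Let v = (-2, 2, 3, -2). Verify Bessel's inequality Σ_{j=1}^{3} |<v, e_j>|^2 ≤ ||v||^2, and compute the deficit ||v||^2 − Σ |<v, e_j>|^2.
Σ |<v, e_j>|^2 = 341/17; ||v||^2 = 21; deficit = 16/17

Write each e_j = u_j / sqrt(<u_j, u_j>) where u_j is the displayed integer vector. Then <v, e_j> = <v, u_j> / sqrt(<u_j, u_j>), so |<v, e_j>|^2 = <v, u_j>^2 / <u_j, u_j>.
Coefficients: <v, e_1> = 1/sqrt(13), <v, e_2> = -24/sqrt(117), <v, e_3> = -48/sqrt(153).
Square and sum: Σ |<v, e_j>|^2 = 341/17.
Compute ||v||^2 = v·v = 21.
Deficit = 21 − 341/17 = 16/17 ≥ 0, confirming Bessel's inequality. (The deficit equals ||v − Σ <v,e_j> e_j||^2, the squared distance from v to span{e_j}.)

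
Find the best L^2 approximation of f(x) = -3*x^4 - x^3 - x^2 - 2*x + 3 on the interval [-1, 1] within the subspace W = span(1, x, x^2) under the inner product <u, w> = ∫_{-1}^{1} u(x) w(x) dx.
g(x) = -25*x^2/7 - 13*x/5 + 114/35

The best approximation g ∈ W is the orthogonal projection of f onto W. Writing g = a_0 + a_1 x + a_2 x^2, the coefficients solve the normal equations G · a = b where
  G_{ij} = <φ_i, φ_j> and b_i = <f, φ_i>, with φ_0 = 1, φ_1 = x, φ_2 = x^2.
G =
  [2, 0, 2/3]
  [0, 2/3, 0]
  [2/3, 0, 2/5],
b = (62/15, -26/15, 26/35).
Solving gives a_0 = 114/35, a_1 = -13/5, a_2 = -25/7, so
  g(x) = -25*x^2/7 - 13*x/5 + 114/35.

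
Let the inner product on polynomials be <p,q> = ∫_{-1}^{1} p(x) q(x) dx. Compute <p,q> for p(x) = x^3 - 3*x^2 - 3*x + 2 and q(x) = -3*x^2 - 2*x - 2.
<p,q> = -6/5

Expand the product: p(x)·q(x) = -3*x^5 + 7*x^4 + 13*x^3 + 6*x^2 + 2*x - 4.
∫_{-1}^{1} of each monomial x^k gives [2/(k+1) if k even, 0 if k odd]. Integrating term-by-term (or equivalently evaluating the antiderivative F(x) = -x^6/2 + 7*x^5/5 + 13*x^4/4 + 2*x^3 + x^2 - 4*x at the endpoints):
  F(1) − F(−1) = 63/20 − (87/20) = -6/5.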